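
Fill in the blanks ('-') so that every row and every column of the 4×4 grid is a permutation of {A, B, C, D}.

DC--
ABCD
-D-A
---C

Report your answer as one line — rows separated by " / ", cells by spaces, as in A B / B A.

(r1,c4): row 1 has {C,D}; column 4 has {A,C,D}, so it must be B.
(r3,c3): row 3 has {A,D}; column 3 has {C}, so it must be B.
(r4,c1): row 4 has {C}; column 1 has {A,D}, so it must be B.
(r4,c2): row 4 has {B,C}; column 2 has {B,C,D}, so it must be A.
(r4,c3): row 4 has {A,B,C}; column 3 has {B,C}, so it must be D.
(r1,c3): row 1 has {B,C,D}; column 3 has {B,C,D}, so it must be A.
(r3,c1): row 3 has {A,B,D}; column 1 has {A,B,D}, so it must be C.

D C A B / A B C D / C D B A / B A D C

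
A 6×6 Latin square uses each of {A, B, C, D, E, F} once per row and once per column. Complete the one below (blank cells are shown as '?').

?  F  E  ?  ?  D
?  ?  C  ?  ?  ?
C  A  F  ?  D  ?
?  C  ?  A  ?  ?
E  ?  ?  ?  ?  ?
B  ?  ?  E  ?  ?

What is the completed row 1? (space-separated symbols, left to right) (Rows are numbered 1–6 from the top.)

(r1,c1): row 1 has {D,E,F}; column 1 has {B,C,E}, so it must be A.
(r3,c4): row 3 has {A,C,D,F}; column 4 has {A,E}, so it must be B.
(r3,c6): row 3 has {A,B,C,D,F}; column 6 has {D}, so it must be E.
(r6,c2): row 6 has {B,E}; column 2 has {A,C,F}, so it must be D.
(r6,c3): row 6 has {B,D,E}; column 3 has {C,E,F}, so it must be A.
(r1,c4): row 1 has {A,D,E,F}; column 4 has {A,B,E}, so it must be C.
(r1,c5): row 1 has {A,C,D,E,F}; column 5 has {D}, so it must be B.

A F E C B D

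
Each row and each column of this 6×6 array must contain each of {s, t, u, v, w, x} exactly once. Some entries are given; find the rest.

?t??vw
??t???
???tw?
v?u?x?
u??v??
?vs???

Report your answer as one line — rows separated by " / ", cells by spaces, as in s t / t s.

s t x u v w / w u t x s v / x s v t w u / v w u s x t / u x w v t s / t v s w u x

(r1,c3) = x
(r3,c3) = v
(r5,c3) = w
(r1,c1) = s
(r1,c4) = u
(r3,c1) = x
(r2,c1) = w
(r6,c1) = t
(r6,c5) = u
(r6,c6) = x
(r2,c5) = s
(r5,c5) = t
(r5,c6) = s
(r6,c4) = w
(r2,c4) = x
(r3,c6) = u
(r4,c4) = s
(r4,c6) = t
(r5,c2) = x
(r2,c2) = u
(r2,c6) = v
(r3,c2) = s
(r4,c2) = w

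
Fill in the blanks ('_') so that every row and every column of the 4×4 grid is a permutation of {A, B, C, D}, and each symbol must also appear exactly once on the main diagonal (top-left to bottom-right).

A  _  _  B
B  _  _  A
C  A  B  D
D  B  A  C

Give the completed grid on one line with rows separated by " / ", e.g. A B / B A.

A C D B / B D C A / C A B D / D B A C

row 2 has {A,B}; column 2 has {A,B}; the diagonal has {A,B,C} — only D is left for (r2,c2).
row 2 has {A,B,D}; column 3 has {A,B} — only C is left for (r2,c3).
row 1 has {A,B}; column 2 has {A,B,D} — only C is left for (r1,c2).
row 1 has {A,B,C}; column 3 has {A,B,C} — only D is left for (r1,c3).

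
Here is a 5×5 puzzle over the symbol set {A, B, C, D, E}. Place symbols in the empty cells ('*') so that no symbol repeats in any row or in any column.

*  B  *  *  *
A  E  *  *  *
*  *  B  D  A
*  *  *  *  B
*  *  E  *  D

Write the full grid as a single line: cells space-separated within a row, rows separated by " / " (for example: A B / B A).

D B C A E / A E D B C / E C B D A / C D A E B / B A E C D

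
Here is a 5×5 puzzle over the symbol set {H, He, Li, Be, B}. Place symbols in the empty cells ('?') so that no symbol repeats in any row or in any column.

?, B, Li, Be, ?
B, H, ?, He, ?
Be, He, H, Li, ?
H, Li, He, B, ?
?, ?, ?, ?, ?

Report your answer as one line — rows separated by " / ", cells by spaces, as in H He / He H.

Cell (r1,c1): row 1 has {Li,Be,B}; column 1 has {H,Be,B} → He.
Cell (r1,c5): row 1 has {He,Li,Be,B}; column 5 is empty so far → H.
Cell (r2,c3): row 2 has {H,He,B}; column 3 has {H,He,Li} → Be.
Cell (r2,c5): row 2 has {H,He,Be,B}; column 5 has {H} → Li.
Cell (r3,c5): row 3 has {H,He,Li,Be}; column 5 has {H,Li} → B.
Cell (r4,c5): row 4 has {H,He,Li,B}; column 5 has {H,Li,B} → Be.
Cell (r5,c1): row 5 is empty so far; column 1 has {H,He,Be,B} → Li.
Cell (r5,c2): row 5 has {Li}; column 2 has {H,He,Li,B} → Be.
Cell (r5,c3): row 5 has {Li,Be}; column 3 has {H,He,Li,Be} → B.
Cell (r5,c4): row 5 has {Li,Be,B}; column 4 has {He,Li,Be,B} → H.
Cell (r5,c5): row 5 has {H,Li,Be,B}; column 5 has {H,Li,Be,B} → He.

He B Li Be H / B H Be He Li / Be He H Li B / H Li He B Be / Li Be B H He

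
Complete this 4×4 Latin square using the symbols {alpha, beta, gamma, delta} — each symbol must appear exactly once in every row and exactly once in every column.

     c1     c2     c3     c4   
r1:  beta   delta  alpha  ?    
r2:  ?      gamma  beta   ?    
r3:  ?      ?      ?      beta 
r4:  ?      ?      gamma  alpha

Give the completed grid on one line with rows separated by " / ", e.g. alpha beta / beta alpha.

beta delta alpha gamma / alpha gamma beta delta / gamma alpha delta beta / delta beta gamma alpha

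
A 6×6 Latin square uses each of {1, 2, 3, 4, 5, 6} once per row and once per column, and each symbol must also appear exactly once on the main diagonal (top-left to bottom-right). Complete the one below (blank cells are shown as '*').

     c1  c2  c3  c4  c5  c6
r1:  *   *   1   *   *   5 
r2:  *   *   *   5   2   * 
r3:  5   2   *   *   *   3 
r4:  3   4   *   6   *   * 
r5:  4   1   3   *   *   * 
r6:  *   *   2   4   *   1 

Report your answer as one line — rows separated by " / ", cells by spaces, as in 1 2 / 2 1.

2 6 1 3 4 5 / 1 3 6 5 2 4 / 5 2 4 1 6 3 / 3 4 5 6 1 2 / 4 1 3 2 5 6 / 6 5 2 4 3 1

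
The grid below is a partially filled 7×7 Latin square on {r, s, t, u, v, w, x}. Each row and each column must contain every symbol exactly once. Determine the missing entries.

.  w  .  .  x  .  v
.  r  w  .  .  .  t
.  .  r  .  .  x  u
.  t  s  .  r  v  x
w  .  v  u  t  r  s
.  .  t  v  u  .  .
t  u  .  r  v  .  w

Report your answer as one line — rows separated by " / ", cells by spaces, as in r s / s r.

r w u s x t v / v r w x s u t / s v r t w x u / u t s w r v x / w x v u t r s / x s t v u w r / t u x r v s w

Cell (r1,c3): row 1 has {v,w,x}; column 3 has {r,s,t,v,w} → u.
Cell (r2,c5): row 2 has {r,t,w}; column 5 has {r,t,u,v,x} → s.
Cell (r2,c6): row 2 has {r,s,t,w}; column 6 has {r,v,x} → u.
Cell (r3,c5): row 3 has {r,u,x}; column 5 has {r,s,t,u,v,x} → w.
Cell (r4,c1): row 4 has {r,s,t,v,x}; column 1 has {t,w} → u.
Cell (r4,c4): row 4 has {r,s,t,u,v,x}; column 4 has {r,u,v} → w.
Cell (r5,c2): row 5 has {r,s,t,u,v,w}; column 2 has {r,t,u,w} → x.
Cell (r6,c2): row 6 has {t,u,v}; column 2 has {r,t,u,w,x} → s.
Cell (r6,c6): row 6 has {s,t,u,v}; column 6 has {r,u,v,x} → w.
Cell (r6,c7): row 6 has {s,t,u,v,w}; column 7 has {s,t,u,v,w,x} → r.
Cell (r7,c3): row 7 has {r,t,u,v,w}; column 3 has {r,s,t,u,v,w} → x.
Cell (r7,c6): row 7 has {r,t,u,v,w,x}; column 6 has {r,u,v,w,x} → s.
Cell (r1,c6): row 1 has {u,v,w,x}; column 6 has {r,s,u,v,w,x} → t.
Cell (r2,c4): row 2 has {r,s,t,u,w}; column 4 has {r,u,v,w} → x.
Cell (r3,c2): row 3 has {r,u,w,x}; column 2 has {r,s,t,u,w,x} → v.
Cell (r6,c1): row 6 has {r,s,t,u,v,w}; column 1 has {t,u,w} → x.
Cell (r1,c4): row 1 has {t,u,v,w,x}; column 4 has {r,u,v,w,x} → s.
Cell (r2,c1): row 2 has {r,s,t,u,w,x}; column 1 has {t,u,w,x} → v.
Cell (r3,c1): row 3 has {r,u,v,w,x}; column 1 has {t,u,v,w,x} → s.
Cell (r3,c4): row 3 has {r,s,u,v,w,x}; column 4 has {r,s,u,v,w,x} → t.
Cell (r1,c1): row 1 has {s,t,u,v,w,x}; column 1 has {s,t,u,v,w,x} → r.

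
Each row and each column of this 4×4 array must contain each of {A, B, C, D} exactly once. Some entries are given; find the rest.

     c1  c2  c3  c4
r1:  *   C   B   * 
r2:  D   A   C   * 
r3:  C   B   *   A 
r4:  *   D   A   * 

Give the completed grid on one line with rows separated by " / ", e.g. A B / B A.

(r1,c1) = A
(r1,c4) = D
(r2,c4) = B
(r3,c3) = D
(r4,c1) = B
(r4,c4) = C

A C B D / D A C B / C B D A / B D A C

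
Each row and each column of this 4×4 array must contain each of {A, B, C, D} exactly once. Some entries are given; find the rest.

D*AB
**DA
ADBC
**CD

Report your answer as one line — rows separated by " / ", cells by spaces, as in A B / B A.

D C A B / C B D A / A D B C / B A C D

At row 1, column 2: row 1 has {A,B,D}; column 2 has {D}; that leaves C.
At row 2, column 2: row 2 has {A,D}; column 2 has {C,D}; that leaves B.
At row 4, column 1: row 4 has {C,D}; column 1 has {A,D}; that leaves B.
At row 4, column 2: row 4 has {B,C,D}; column 2 has {B,C,D}; that leaves A.
At row 2, column 1: row 2 has {A,B,D}; column 1 has {A,B,D}; that leaves C.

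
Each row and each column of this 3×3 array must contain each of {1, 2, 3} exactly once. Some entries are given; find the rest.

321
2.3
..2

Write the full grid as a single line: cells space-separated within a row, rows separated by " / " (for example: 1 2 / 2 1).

At row 2, column 2: row 2 has {2,3}; column 2 has {2}; that leaves 1.
At row 3, column 1: row 3 has {2}; column 1 has {2,3}; that leaves 1.
At row 3, column 2: row 3 has {1,2}; column 2 has {1,2}; that leaves 3.

3 2 1 / 2 1 3 / 1 3 2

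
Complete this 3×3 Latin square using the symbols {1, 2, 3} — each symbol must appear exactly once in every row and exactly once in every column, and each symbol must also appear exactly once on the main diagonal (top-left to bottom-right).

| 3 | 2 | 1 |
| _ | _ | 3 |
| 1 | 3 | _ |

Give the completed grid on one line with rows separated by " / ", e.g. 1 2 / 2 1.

3 2 1 / 2 1 3 / 1 3 2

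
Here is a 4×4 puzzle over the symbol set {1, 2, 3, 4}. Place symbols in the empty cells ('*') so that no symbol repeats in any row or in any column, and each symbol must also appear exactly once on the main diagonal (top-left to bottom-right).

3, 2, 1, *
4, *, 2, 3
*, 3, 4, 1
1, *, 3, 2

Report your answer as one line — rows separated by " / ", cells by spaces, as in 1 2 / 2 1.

(r1,c4) = 4
(r2,c2) = 1
(r3,c1) = 2
(r4,c2) = 4

3 2 1 4 / 4 1 2 3 / 2 3 4 1 / 1 4 3 2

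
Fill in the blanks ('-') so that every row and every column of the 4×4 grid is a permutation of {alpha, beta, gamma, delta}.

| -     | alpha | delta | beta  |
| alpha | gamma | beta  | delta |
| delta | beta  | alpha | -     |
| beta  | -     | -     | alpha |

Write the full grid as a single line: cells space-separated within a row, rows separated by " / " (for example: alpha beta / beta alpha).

gamma alpha delta beta / alpha gamma beta delta / delta beta alpha gamma / beta delta gamma alpha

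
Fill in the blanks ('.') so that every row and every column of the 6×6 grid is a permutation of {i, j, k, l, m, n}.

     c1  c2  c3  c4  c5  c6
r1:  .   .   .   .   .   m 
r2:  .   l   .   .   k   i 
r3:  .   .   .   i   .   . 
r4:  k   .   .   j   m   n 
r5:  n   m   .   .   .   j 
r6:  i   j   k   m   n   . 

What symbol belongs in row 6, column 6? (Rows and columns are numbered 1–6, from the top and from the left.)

Cell (r2,c4): row 2 has {i,k,l}; column 4 has {i,j,m} → n.
Cell (r4,c2): row 4 has {j,k,m,n}; column 2 has {j,l,m} → i.
Cell (r4,c3): row 4 has {i,j,k,m,n}; column 3 has {k} → l.
Cell (r5,c3): row 5 has {j,m,n}; column 3 has {k,l} → i.
Cell (r5,c5): row 5 has {i,j,m,n}; column 5 has {k,m,n} → l.
Cell (r6,c6): row 6 has {i,j,k,m,n}; column 6 has {i,j,m,n} → l.

l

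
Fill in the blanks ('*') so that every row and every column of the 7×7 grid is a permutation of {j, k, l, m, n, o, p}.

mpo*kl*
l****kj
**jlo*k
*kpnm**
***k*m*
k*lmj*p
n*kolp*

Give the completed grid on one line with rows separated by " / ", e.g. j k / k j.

m p o j k l n / l o m p n k j / p m j l o n k / o k p n m j l / j l n k p m o / k n l m j o p / n j k o l p m

Cell (r1,c4): row 1 has {k,l,m,o,p}; column 4 has {k,l,m,n,o} → j.
Cell (r1,c7): row 1 has {j,k,l,m,o,p}; column 7 has {j,k,p} → n.
Cell (r2,c4): row 2 has {j,k,l}; column 4 has {j,k,l,m,n,o} → p.
Cell (r2,c5): row 2 has {j,k,l,p}; column 5 has {j,k,l,m,o} → n.
Cell (r3,c1): row 3 has {j,k,l,o}; column 1 has {k,l,m,n} → p.
Cell (r3,c6): row 3 has {j,k,l,o,p}; column 6 has {k,l,m,p} → n.
Cell (r5,c3): row 5 has {k,m}; column 3 has {j,k,l,o,p} → n.
Cell (r5,c5): row 5 has {k,m,n}; column 5 has {j,k,l,m,n,o} → p.
Cell (r6,c6): row 6 has {j,k,l,m,p}; column 6 has {k,l,m,n,p} → o.
Cell (r7,c7): row 7 has {k,l,n,o,p}; column 7 has {j,k,n,p} → m.
Cell (r2,c3): row 2 has {j,k,l,n,p}; column 3 has {j,k,l,n,o,p} → m.
Cell (r3,c2): row 3 has {j,k,l,n,o,p}; column 2 has {k,p} → m.
Cell (r4,c6): row 4 has {k,m,n,p}; column 6 has {k,l,m,n,o,p} → j.
Cell (r6,c2): row 6 has {j,k,l,m,o,p}; column 2 has {k,m,p} → n.
Cell (r7,c2): row 7 has {k,l,m,n,o,p}; column 2 has {k,m,n,p} → j.
Cell (r2,c2): row 2 has {j,k,l,m,n,p}; column 2 has {j,k,m,n,p} → o.
Cell (r4,c1): row 4 has {j,k,m,n,p}; column 1 has {k,l,m,n,p} → o.
Cell (r4,c7): row 4 has {j,k,m,n,o,p}; column 7 has {j,k,m,n,p} → l.
Cell (r5,c1): row 5 has {k,m,n,p}; column 1 has {k,l,m,n,o,p} → j.
Cell (r5,c2): row 5 has {j,k,m,n,p}; column 2 has {j,k,m,n,o,p} → l.
Cell (r5,c7): row 5 has {j,k,l,m,n,p}; column 7 has {j,k,l,m,n,p} → o.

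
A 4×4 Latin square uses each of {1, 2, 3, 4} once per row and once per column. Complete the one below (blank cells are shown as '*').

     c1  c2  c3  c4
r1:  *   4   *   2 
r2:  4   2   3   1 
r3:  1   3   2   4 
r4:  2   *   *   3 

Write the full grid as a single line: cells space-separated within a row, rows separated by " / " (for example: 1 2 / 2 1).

3 4 1 2 / 4 2 3 1 / 1 3 2 4 / 2 1 4 3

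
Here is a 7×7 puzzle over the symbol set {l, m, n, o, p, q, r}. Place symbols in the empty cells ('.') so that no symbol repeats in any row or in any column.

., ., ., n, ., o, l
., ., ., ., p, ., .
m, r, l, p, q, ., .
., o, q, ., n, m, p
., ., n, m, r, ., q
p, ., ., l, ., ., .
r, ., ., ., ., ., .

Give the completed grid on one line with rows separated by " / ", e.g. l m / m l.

q p r n m o l / n m o q p l r / m r l p q n o / l o q r n m p / o l n m r p q / p q m l o r n / r n p o l q m

row 1 has {l,n,o}; column 1 has {m,p,r} — only q is left for (r1,c1).
row 1 has {l,n,o,q}; column 5 has {n,p,q,r} — only m is left for (r1,c5).
row 3 has {l,m,p,q,r}; column 6 has {m,o} — only n is left for (r3,c6).
row 3 has {l,m,n,p,q,r}; column 7 has {l,p,q} — only o is left for (r3,c7).
row 4 has {m,n,o,p,q}; column 1 has {m,p,q,r} — only l is left for (r4,c1).
row 4 has {l,m,n,o,p,q}; column 4 has {l,m,n,p} — only r is left for (r4,c4).
row 5 has {m,n,q,r}; column 1 has {l,m,p,q,r} — only o is left for (r5,c1).
row 6 has {l,p}; column 5 has {m,n,p,q,r} — only o is left for (r6,c5).
row 7 has {r}; column 5 has {m,n,o,p,q,r} — only l is left for (r7,c5).
row 1 has {l,m,n,o,q}; column 2 has {o,r} — only p is left for (r1,c2).
row 1 has {l,m,n,o,p,q}; column 3 has {l,n,q} — only r is left for (r1,c3).
row 2 has {p}; column 1 has {l,m,o,p,q,r} — only n is left for (r2,c1).
row 5 has {m,n,o,q,r}; column 2 has {o,p,r} — only l is left for (r5,c2).
row 5 has {l,m,n,o,q,r}; column 6 has {m,n,o} — only p is left for (r5,c6).
row 6 has {l,o,p}; column 3 has {l,n,q,r} — only m is left for (r6,c3).
row 7 has {l,r}; column 6 has {m,n,o,p} — only q is left for (r7,c6).
row 2 has {n,p}; column 3 has {l,m,n,q,r} — only o is left for (r2,c3).
row 2 has {n,o,p}; column 4 has {l,m,n,p,r} — only q is left for (r2,c4).
row 6 has {l,m,o,p}; column 6 has {m,n,o,p,q} — only r is left for (r6,c6).
row 6 has {l,m,o,p,r}; column 7 has {l,o,p,q} — only n is left for (r6,c7).
row 7 has {l,q,r}; column 3 has {l,m,n,o,q,r} — only p is left for (r7,c3).
row 7 has {l,p,q,r}; column 4 has {l,m,n,p,q,r} — only o is left for (r7,c4).
row 7 has {l,o,p,q,r}; column 7 has {l,n,o,p,q} — only m is left for (r7,c7).
row 2 has {n,o,p,q}; column 2 has {l,o,p,r} — only m is left for (r2,c2).
row 2 has {m,n,o,p,q}; column 6 has {m,n,o,p,q,r} — only l is left for (r2,c6).
row 2 has {l,m,n,o,p,q}; column 7 has {l,m,n,o,p,q} — only r is left for (r2,c7).
row 6 has {l,m,n,o,p,r}; column 2 has {l,m,o,p,r} — only q is left for (r6,c2).
row 7 has {l,m,o,p,q,r}; column 2 has {l,m,o,p,q,r} — only n is left for (r7,c2).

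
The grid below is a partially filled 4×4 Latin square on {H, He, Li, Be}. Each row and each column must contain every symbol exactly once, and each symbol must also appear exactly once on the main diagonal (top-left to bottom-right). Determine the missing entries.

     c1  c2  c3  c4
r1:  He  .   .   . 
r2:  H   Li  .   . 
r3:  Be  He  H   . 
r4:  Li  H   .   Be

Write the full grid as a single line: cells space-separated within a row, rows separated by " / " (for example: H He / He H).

He Be Li H / H Li Be He / Be He H Li / Li H He Be

(r1,c2) = Be
(r1,c3) = Li
(r1,c4) = H
(r2,c4) = He
(r3,c4) = Li
(r4,c3) = He
(r2,c3) = Be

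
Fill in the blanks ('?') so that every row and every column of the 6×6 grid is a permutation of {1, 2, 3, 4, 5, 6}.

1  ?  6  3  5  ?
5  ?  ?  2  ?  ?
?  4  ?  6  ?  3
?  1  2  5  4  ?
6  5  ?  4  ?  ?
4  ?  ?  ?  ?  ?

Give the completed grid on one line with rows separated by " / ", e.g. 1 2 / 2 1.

At row 1, column 2: row 1 has {1,3,5,6}; column 2 has {1,4,5}; that leaves 2.
At row 1, column 6: row 1 has {1,2,3,5,6}; column 6 has {3}; that leaves 4.
At row 3, column 1: row 3 has {3,4,6}; column 1 has {1,4,5,6}; that leaves 2.
At row 3, column 5: row 3 has {2,3,4,6}; column 5 has {4,5}; that leaves 1.
At row 4, column 1: row 4 has {1,2,4,5}; column 1 has {1,2,4,5,6}; that leaves 3.
At row 4, column 6: row 4 has {1,2,3,4,5}; column 6 has {3,4}; that leaves 6.
At row 6, column 4: row 6 has {4}; column 4 has {2,3,4,5,6}; that leaves 1.
At row 2, column 6: row 2 has {2,5}; column 6 has {3,4,6}; that leaves 1.
At row 3, column 3: row 3 has {1,2,3,4,6}; column 3 has {2,6}; that leaves 5.
At row 5, column 6: row 5 has {4,5,6}; column 6 has {1,3,4,6}; that leaves 2.
At row 6, column 3: row 6 has {1,4}; column 3 has {2,5,6}; that leaves 3.
At row 6, column 6: row 6 has {1,3,4}; column 6 has {1,2,3,4,6}; that leaves 5.
At row 2, column 3: row 2 has {1,2,5}; column 3 has {2,3,5,6}; that leaves 4.
At row 5, column 3: row 5 has {2,4,5,6}; column 3 has {2,3,4,5,6}; that leaves 1.
At row 5, column 5: row 5 has {1,2,4,5,6}; column 5 has {1,4,5}; that leaves 3.
At row 6, column 2: row 6 has {1,3,4,5}; column 2 has {1,2,4,5}; that leaves 6.
At row 6, column 5: row 6 has {1,3,4,5,6}; column 5 has {1,3,4,5}; that leaves 2.
At row 2, column 2: row 2 has {1,2,4,5}; column 2 has {1,2,4,5,6}; that leaves 3.
At row 2, column 5: row 2 has {1,2,3,4,5}; column 5 has {1,2,3,4,5}; that leaves 6.

1 2 6 3 5 4 / 5 3 4 2 6 1 / 2 4 5 6 1 3 / 3 1 2 5 4 6 / 6 5 1 4 3 2 / 4 6 3 1 2 5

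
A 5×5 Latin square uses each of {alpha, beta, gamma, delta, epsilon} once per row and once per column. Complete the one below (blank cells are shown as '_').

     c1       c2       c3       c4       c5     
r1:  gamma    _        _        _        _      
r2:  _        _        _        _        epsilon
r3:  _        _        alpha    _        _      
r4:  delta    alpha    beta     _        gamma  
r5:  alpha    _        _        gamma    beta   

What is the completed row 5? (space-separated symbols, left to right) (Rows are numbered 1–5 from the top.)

alpha epsilon delta gamma beta

(r2,c1) = beta
(r3,c1) = epsilon
(r3,c5) = delta
(r4,c4) = epsilon
(r1,c5) = alpha
(r3,c4) = beta
(r1,c4) = delta
(r2,c4) = alpha
(r3,c2) = gamma
(r1,c3) = epsilon
(r2,c2) = delta
(r2,c3) = gamma
(r5,c2) = epsilon
(r5,c3) = delta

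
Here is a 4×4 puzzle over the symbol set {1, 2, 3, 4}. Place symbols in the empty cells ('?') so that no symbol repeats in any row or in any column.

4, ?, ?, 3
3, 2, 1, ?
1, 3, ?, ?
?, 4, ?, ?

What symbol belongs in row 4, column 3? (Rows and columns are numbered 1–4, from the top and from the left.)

3

At row 1, column 2: row 1 has {3,4}; column 2 has {2,3,4}; that leaves 1.
At row 1, column 3: row 1 has {1,3,4}; column 3 has {1}; that leaves 2.
At row 2, column 4: row 2 has {1,2,3}; column 4 has {3}; that leaves 4.
At row 3, column 3: row 3 has {1,3}; column 3 has {1,2}; that leaves 4.
At row 3, column 4: row 3 has {1,3,4}; column 4 has {3,4}; that leaves 2.
At row 4, column 1: row 4 has {4}; column 1 has {1,3,4}; that leaves 2.
At row 4, column 3: row 4 has {2,4}; column 3 has {1,2,4}; that leaves 3.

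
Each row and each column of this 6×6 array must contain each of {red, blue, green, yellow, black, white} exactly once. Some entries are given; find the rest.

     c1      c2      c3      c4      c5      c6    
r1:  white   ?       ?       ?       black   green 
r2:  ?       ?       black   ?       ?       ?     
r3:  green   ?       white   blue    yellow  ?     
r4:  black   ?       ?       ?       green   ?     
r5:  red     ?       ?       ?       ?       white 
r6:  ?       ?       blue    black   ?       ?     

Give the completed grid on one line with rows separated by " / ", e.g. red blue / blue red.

white blue yellow red black green / blue white black green red yellow / green red white blue yellow black / black yellow red white green blue / red black green yellow blue white / yellow green blue black white red

(r5,c5): row 5 has {red,white}; column 5 has {green,yellow,black}, so it must be blue.
(r6,c1): row 6 has {blue,black}; column 1 has {red,green,black,white}, so it must be yellow.
(r6,c6): row 6 has {blue,yellow,black}; column 6 has {green,white}, so it must be red.
(r2,c1): row 2 has {black}; column 1 has {red,green,yellow,black,white}, so it must be blue.
(r2,c6): row 2 has {blue,black}; column 6 has {red,green,white}, so it must be yellow.
(r3,c6): row 3 has {blue,green,yellow,white}; column 6 has {red,green,yellow,white}, so it must be black.
(r4,c6): row 4 has {green,black}; column 6 has {red,green,yellow,black,white}, so it must be blue.
(r6,c5): row 6 has {red,blue,yellow,black}; column 5 has {blue,green,yellow,black}, so it must be white.
(r2,c5): row 2 has {blue,yellow,black}; column 5 has {blue,green,yellow,black,white}, so it must be red.
(r3,c2): row 3 has {blue,green,yellow,black,white}; column 2 is empty so far, so it must be red.
(r6,c2): row 6 has {red,blue,yellow,black,white}; column 2 has {red}, so it must be green.
(r2,c2): row 2 has {red,blue,yellow,black}; column 2 has {red,green}, so it must be white.
(r2,c4): row 2 has {red,blue,yellow,black,white}; column 4 has {blue,black}, so it must be green.
(r4,c2): row 4 has {blue,green,black}; column 2 has {red,green,white}, so it must be yellow.
(r4,c3): row 4 has {blue,green,yellow,black}; column 3 has {blue,black,white}, so it must be red.
(r4,c4): row 4 has {red,blue,green,yellow,black}; column 4 has {blue,green,black}, so it must be white.
(r5,c2): row 5 has {red,blue,white}; column 2 has {red,green,yellow,white}, so it must be black.
(r5,c4): row 5 has {red,blue,black,white}; column 4 has {blue,green,black,white}, so it must be yellow.
(r1,c2): row 1 has {green,black,white}; column 2 has {red,green,yellow,black,white}, so it must be blue.
(r1,c3): row 1 has {blue,green,black,white}; column 3 has {red,blue,black,white}, so it must be yellow.
(r1,c4): row 1 has {blue,green,yellow,black,white}; column 4 has {blue,green,yellow,black,white}, so it must be red.
(r5,c3): row 5 has {red,blue,yellow,black,white}; column 3 has {red,blue,yellow,black,white}, so it must be green.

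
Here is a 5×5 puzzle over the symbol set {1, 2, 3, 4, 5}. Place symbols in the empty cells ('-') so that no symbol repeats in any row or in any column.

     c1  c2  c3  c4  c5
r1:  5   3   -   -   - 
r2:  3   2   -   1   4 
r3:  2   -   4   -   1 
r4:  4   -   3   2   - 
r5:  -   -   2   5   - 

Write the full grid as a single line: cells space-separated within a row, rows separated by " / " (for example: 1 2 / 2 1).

(r1,c3): row 1 has {3,5}; column 3 has {2,3,4}, so it must be 1.
(r1,c4): row 1 has {1,3,5}; column 4 has {1,2,5}, so it must be 4.
(r1,c5): row 1 has {1,3,4,5}; column 5 has {1,4}, so it must be 2.
(r2,c3): row 2 has {1,2,3,4}; column 3 has {1,2,3,4}, so it must be 5.
(r3,c2): row 3 has {1,2,4}; column 2 has {2,3}, so it must be 5.
(r3,c4): row 3 has {1,2,4,5}; column 4 has {1,2,4,5}, so it must be 3.
(r4,c2): row 4 has {2,3,4}; column 2 has {2,3,5}, so it must be 1.
(r4,c5): row 4 has {1,2,3,4}; column 5 has {1,2,4}, so it must be 5.
(r5,c1): row 5 has {2,5}; column 1 has {2,3,4,5}, so it must be 1.
(r5,c2): row 5 has {1,2,5}; column 2 has {1,2,3,5}, so it must be 4.
(r5,c5): row 5 has {1,2,4,5}; column 5 has {1,2,4,5}, so it must be 3.

5 3 1 4 2 / 3 2 5 1 4 / 2 5 4 3 1 / 4 1 3 2 5 / 1 4 2 5 3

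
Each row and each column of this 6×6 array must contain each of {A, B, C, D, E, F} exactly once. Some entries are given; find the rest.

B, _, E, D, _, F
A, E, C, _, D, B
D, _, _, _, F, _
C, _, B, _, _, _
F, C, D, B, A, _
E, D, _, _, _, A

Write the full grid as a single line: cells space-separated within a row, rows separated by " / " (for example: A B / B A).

B A E D C F / A E C F D B / D B A E F C / C F B A E D / F C D B A E / E D F C B A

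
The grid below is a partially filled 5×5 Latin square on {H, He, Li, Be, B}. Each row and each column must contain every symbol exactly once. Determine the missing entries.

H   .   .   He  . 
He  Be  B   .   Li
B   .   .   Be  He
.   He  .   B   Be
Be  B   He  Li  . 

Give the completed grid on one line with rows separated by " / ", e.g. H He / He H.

H Li Be He B / He Be B H Li / B H Li Be He / Li He H B Be / Be B He Li H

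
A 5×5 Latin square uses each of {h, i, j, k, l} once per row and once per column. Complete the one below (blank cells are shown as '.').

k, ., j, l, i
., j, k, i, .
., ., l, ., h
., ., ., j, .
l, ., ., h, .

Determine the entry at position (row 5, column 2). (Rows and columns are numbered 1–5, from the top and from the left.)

Cell (r1,c2): row 1 has {i,j,k,l}; column 2 has {j} → h.
Cell (r2,c1): row 2 has {i,j,k}; column 1 has {k,l} → h.
Cell (r2,c5): row 2 has {h,i,j,k}; column 5 has {h,i} → l.
Cell (r3,c4): row 3 has {h,l}; column 4 has {h,i,j,l} → k.
Cell (r4,c1): row 4 has {j}; column 1 has {h,k,l} → i.
Cell (r4,c3): row 4 has {i,j}; column 3 has {j,k,l} → h.
Cell (r4,c5): row 4 has {h,i,j}; column 5 has {h,i,l} → k.
Cell (r5,c3): row 5 has {h,l}; column 3 has {h,j,k,l} → i.
Cell (r5,c5): row 5 has {h,i,l}; column 5 has {h,i,k,l} → j.
Cell (r3,c1): row 3 has {h,k,l}; column 1 has {h,i,k,l} → j.
Cell (r3,c2): row 3 has {h,j,k,l}; column 2 has {h,j} → i.
Cell (r4,c2): row 4 has {h,i,j,k}; column 2 has {h,i,j} → l.
Cell (r5,c2): row 5 has {h,i,j,l}; column 2 has {h,i,j,l} → k.

k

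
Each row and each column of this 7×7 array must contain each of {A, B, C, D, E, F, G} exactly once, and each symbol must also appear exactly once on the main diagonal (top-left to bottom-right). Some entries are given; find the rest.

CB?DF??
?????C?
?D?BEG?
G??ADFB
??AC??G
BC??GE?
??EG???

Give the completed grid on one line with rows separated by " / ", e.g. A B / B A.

(r1,c3) = G
(r1,c6) = A
(r1,c7) = E
(r3,c3) = F
(r4,c2) = E
(r4,c3) = C
(r5,c2) = F
(r5,c5) = B
(r5,c6) = D
(r6,c3) = D
(r6,c4) = F
(r6,c7) = A
(r7,c2) = A
(r7,c5) = C
(r7,c6) = B
(r7,c7) = D
(r2,c2) = G
(r2,c3) = B
(r2,c4) = E
(r2,c5) = A
(r2,c7) = F
(r3,c1) = A
(r3,c7) = C
(r5,c1) = E
(r7,c1) = F
(r2,c1) = D

C B G D F A E / D G B E A C F / A D F B E G C / G E C A D F B / E F A C B D G / B C D F G E A / F A E G C B D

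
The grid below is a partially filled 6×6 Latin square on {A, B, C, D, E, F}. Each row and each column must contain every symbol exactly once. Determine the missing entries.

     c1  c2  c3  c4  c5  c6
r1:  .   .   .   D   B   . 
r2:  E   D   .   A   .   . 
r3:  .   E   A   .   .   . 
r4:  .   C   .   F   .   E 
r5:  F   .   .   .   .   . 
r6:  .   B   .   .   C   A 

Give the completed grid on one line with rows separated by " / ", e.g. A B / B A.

A F E D B C / E D C A F B / C E A B D F / B C D F A E / F A B C E D / D B F E C A

Cell (r2,c5): row 2 has {A,D,E}; column 5 has {B,C} → F.
Cell (r3,c5): row 3 has {A,E}; column 5 has {B,C,F} → D.
Cell (r4,c5): row 4 has {C,E,F}; column 5 has {B,C,D,F} → A.
Cell (r5,c2): row 5 has {F}; column 2 has {B,C,D,E} → A.
Cell (r5,c5): row 5 has {A,F}; column 5 has {A,B,C,D,F} → E.
Cell (r6,c1): row 6 has {A,B,C}; column 1 has {E,F} → D.
Cell (r6,c4): row 6 has {A,B,C,D}; column 4 has {A,D,F} → E.
Cell (r1,c2): row 1 has {B,D}; column 2 has {A,B,C,D,E} → F.
Cell (r1,c6): row 1 has {B,D,F}; column 6 has {A,E} → C.
Cell (r2,c6): row 2 has {A,D,E,F}; column 6 has {A,C,E} → B.
Cell (r3,c6): row 3 has {A,D,E}; column 6 has {A,B,C,E} → F.
Cell (r4,c1): row 4 has {A,C,E,F}; column 1 has {D,E,F} → B.
Cell (r4,c3): row 4 has {A,B,C,E,F}; column 3 has {A} → D.
Cell (r5,c6): row 5 has {A,E,F}; column 6 has {A,B,C,E,F} → D.
Cell (r6,c3): row 6 has {A,B,C,D,E}; column 3 has {A,D} → F.
Cell (r1,c1): row 1 has {B,C,D,F}; column 1 has {B,D,E,F} → A.
Cell (r1,c3): row 1 has {A,B,C,D,F}; column 3 has {A,D,F} → E.
Cell (r2,c3): row 2 has {A,B,D,E,F}; column 3 has {A,D,E,F} → C.
Cell (r3,c1): row 3 has {A,D,E,F}; column 1 has {A,B,D,E,F} → C.
Cell (r3,c4): row 3 has {A,C,D,E,F}; column 4 has {A,D,E,F} → B.
Cell (r5,c3): row 5 has {A,D,E,F}; column 3 has {A,C,D,E,F} → B.
Cell (r5,c4): row 5 has {A,B,D,E,F}; column 4 has {A,B,D,E,F} → C.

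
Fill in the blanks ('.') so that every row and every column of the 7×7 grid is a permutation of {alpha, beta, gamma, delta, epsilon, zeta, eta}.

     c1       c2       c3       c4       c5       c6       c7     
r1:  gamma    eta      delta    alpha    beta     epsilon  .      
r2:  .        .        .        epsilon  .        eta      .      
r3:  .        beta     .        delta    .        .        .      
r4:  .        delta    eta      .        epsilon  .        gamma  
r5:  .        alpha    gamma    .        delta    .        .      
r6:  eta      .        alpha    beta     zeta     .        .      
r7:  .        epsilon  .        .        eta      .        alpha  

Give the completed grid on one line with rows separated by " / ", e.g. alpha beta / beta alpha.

gamma eta delta alpha beta epsilon zeta / alpha zeta beta epsilon gamma eta delta / zeta beta epsilon delta alpha gamma eta / beta delta eta zeta epsilon alpha gamma / epsilon alpha gamma eta delta zeta beta / eta gamma alpha beta zeta delta epsilon / delta epsilon zeta gamma eta beta alpha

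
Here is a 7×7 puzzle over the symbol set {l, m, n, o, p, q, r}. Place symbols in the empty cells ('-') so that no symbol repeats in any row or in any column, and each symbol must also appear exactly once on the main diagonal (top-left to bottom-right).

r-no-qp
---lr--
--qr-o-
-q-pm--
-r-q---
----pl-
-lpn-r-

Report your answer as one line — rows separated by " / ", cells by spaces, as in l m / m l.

r m n o l q p / q n m l r p o / m p q r n o l / l q o p m n r / p r l q o m n / n o r m p l q / o l p n q r m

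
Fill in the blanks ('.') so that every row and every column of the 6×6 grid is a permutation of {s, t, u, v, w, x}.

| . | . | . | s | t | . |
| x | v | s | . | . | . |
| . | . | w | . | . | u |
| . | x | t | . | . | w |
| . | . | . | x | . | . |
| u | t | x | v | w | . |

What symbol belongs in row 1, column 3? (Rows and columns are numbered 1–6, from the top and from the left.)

row 2 has {s,v,x}; column 5 has {t,w} — only u is left for (r2,c5).
row 2 has {s,u,v,x}; column 6 has {u,w} — only t is left for (r2,c6).
row 3 has {u,w}; column 2 has {t,v,x} — only s is left for (r3,c2).
row 3 has {s,u,w}; column 4 has {s,v,x} — only t is left for (r3,c4).
row 4 has {t,w,x}; column 4 has {s,t,v,x} — only u is left for (r4,c4).
row 6 has {t,u,v,w,x}; column 6 has {t,u,w} — only s is left for (r6,c6).
row 2 has {s,t,u,v,x}; column 4 has {s,t,u,v,x} — only w is left for (r2,c4).
row 3 has {s,t,u,w}; column 1 has {u,x} — only v is left for (r3,c1).
row 3 has {s,t,u,v,w}; column 5 has {t,u,w} — only x is left for (r3,c5).
row 4 has {t,u,w,x}; column 1 has {u,v,x} — only s is left for (r4,c1).
row 4 has {s,t,u,w,x}; column 5 has {t,u,w,x} — only v is left for (r4,c5).
row 5 has {x}; column 5 has {t,u,v,w,x} — only s is left for (r5,c5).
row 5 has {s,x}; column 6 has {s,t,u,w} — only v is left for (r5,c6).
row 1 has {s,t}; column 1 has {s,u,v,x} — only w is left for (r1,c1).
row 1 has {s,t,w}; column 2 has {s,t,v,x} — only u is left for (r1,c2).
row 1 has {s,t,u,w}; column 3 has {s,t,w,x} — only v is left for (r1,c3).

v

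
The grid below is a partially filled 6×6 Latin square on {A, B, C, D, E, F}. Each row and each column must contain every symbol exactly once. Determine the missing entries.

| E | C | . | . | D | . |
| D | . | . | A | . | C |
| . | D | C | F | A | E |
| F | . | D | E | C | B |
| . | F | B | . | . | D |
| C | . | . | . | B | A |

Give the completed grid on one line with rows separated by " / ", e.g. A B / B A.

(r1,c4): row 1 has {C,D,E}; column 4 has {A,E,F}, so it must be B.
(r1,c6): row 1 has {B,C,D,E}; column 6 has {A,B,C,D,E}, so it must be F.
(r3,c1): row 3 has {A,C,D,E,F}; column 1 has {C,D,E,F}, so it must be B.
(r4,c2): row 4 has {B,C,D,E,F}; column 2 has {C,D,F}, so it must be A.
(r5,c1): row 5 has {B,D,F}; column 1 has {B,C,D,E,F}, so it must be A.
(r5,c4): row 5 has {A,B,D,F}; column 4 has {A,B,E,F}, so it must be C.
(r5,c5): row 5 has {A,B,C,D,F}; column 5 has {A,B,C,D}, so it must be E.
(r6,c2): row 6 has {A,B,C}; column 2 has {A,C,D,F}, so it must be E.
(r6,c3): row 6 has {A,B,C,E}; column 3 has {B,C,D}, so it must be F.
(r6,c4): row 6 has {A,B,C,E,F}; column 4 has {A,B,C,E,F}, so it must be D.
(r1,c3): row 1 has {B,C,D,E,F}; column 3 has {B,C,D,F}, so it must be A.
(r2,c2): row 2 has {A,C,D}; column 2 has {A,C,D,E,F}, so it must be B.
(r2,c3): row 2 has {A,B,C,D}; column 3 has {A,B,C,D,F}, so it must be E.
(r2,c5): row 2 has {A,B,C,D,E}; column 5 has {A,B,C,D,E}, so it must be F.

E C A B D F / D B E A F C / B D C F A E / F A D E C B / A F B C E D / C E F D B A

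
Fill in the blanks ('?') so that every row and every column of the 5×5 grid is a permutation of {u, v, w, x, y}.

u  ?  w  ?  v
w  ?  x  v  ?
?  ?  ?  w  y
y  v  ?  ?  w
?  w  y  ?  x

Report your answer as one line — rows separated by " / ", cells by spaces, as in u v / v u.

u x w y v / w y x v u / x u v w y / y v u x w / v w y u x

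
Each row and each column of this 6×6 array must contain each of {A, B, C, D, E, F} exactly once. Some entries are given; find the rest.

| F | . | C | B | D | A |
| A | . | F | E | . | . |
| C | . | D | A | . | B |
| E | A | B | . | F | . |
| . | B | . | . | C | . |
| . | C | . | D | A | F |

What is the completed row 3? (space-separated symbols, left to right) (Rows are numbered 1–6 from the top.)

C F D A E B

(r1,c2) = E
(r2,c2) = D
(r2,c5) = B
(r2,c6) = C
(r3,c2) = F
(r3,c5) = E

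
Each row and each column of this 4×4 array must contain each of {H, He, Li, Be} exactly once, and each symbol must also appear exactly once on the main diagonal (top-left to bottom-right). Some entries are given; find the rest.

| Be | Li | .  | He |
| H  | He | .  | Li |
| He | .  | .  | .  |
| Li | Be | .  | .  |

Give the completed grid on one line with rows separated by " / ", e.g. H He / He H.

Be Li H He / H He Be Li / He H Li Be / Li Be He H

Cell (r1,c3): row 1 has {He,Li,Be}; column 3 is empty so far → H.
Cell (r2,c3): row 2 has {H,He,Li}; column 3 has {H} → Be.
Cell (r3,c2): row 3 has {He}; column 2 has {He,Li,Be} → H.
Cell (r3,c3): row 3 has {H,He}; column 3 has {H,Be}; the diagonal has {He,Be} → Li.
Cell (r3,c4): row 3 has {H,He,Li}; column 4 has {He,Li} → Be.
Cell (r4,c3): row 4 has {Li,Be}; column 3 has {H,Li,Be} → He.
Cell (r4,c4): row 4 has {He,Li,Be}; column 4 has {He,Li,Be}; the diagonal has {He,Li,Be} → H.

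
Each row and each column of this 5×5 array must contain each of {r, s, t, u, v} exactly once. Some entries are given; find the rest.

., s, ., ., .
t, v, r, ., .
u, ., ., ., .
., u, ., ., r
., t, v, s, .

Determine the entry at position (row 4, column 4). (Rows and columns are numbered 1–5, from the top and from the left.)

v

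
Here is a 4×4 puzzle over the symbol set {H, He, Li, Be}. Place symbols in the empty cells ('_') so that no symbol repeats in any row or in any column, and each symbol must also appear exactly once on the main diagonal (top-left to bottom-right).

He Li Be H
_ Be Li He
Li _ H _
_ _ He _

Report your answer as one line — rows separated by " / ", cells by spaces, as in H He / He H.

He Li Be H / H Be Li He / Li He H Be / Be H He Li

row 2 has {He,Li,Be}; column 1 has {He,Li} — only H is left for (r2,c1).
row 3 has {H,Li}; column 2 has {Li,Be} — only He is left for (r3,c2).
row 3 has {H,He,Li}; column 4 has {H,He} — only Be is left for (r3,c4).
row 4 has {He}; column 1 has {H,He,Li} — only Be is left for (r4,c1).
row 4 has {He,Be}; column 2 has {He,Li,Be} — only H is left for (r4,c2).
row 4 has {H,He,Be}; column 4 has {H,He,Be}; the diagonal has {H,He,Be} — only Li is left for (r4,c4).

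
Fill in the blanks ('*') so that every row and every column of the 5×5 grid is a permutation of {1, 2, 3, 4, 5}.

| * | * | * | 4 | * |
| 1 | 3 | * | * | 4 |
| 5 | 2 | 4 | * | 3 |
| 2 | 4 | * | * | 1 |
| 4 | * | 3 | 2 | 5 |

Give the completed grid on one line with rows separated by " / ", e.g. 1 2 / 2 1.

3 5 1 4 2 / 1 3 2 5 4 / 5 2 4 1 3 / 2 4 5 3 1 / 4 1 3 2 5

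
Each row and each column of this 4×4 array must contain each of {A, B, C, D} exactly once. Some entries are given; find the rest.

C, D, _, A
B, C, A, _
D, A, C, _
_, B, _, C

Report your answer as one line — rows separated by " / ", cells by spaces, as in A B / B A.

row 1 has {A,C,D}; column 3 has {A,C} — only B is left for (r1,c3).
row 2 has {A,B,C}; column 4 has {A,C} — only D is left for (r2,c4).
row 3 has {A,C,D}; column 4 has {A,C,D} — only B is left for (r3,c4).
row 4 has {B,C}; column 1 has {B,C,D} — only A is left for (r4,c1).
row 4 has {A,B,C}; column 3 has {A,B,C} — only D is left for (r4,c3).

C D B A / B C A D / D A C B / A B D C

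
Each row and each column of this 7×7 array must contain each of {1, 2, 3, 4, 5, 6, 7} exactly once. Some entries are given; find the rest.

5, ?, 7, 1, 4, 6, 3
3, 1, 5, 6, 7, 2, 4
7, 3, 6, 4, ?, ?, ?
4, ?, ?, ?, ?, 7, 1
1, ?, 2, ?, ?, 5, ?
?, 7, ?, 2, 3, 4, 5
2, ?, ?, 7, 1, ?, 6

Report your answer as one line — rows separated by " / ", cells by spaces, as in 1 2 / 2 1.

5 2 7 1 4 6 3 / 3 1 5 6 7 2 4 / 7 3 6 4 5 1 2 / 4 6 3 5 2 7 1 / 1 4 2 3 6 5 7 / 6 7 1 2 3 4 5 / 2 5 4 7 1 3 6

Cell (r1,c2): row 1 has {1,3,4,5,6,7}; column 2 has {1,3,7} → 2.
Cell (r3,c6): row 3 has {3,4,6,7}; column 6 has {2,4,5,6,7} → 1.
Cell (r3,c7): row 3 has {1,3,4,6,7}; column 7 has {1,3,4,5,6} → 2.
Cell (r4,c3): row 4 has {1,4,7}; column 3 has {2,5,6,7} → 3.
Cell (r4,c4): row 4 has {1,3,4,7}; column 4 has {1,2,4,6,7} → 5.
Cell (r5,c4): row 5 has {1,2,5}; column 4 has {1,2,4,5,6,7} → 3.
Cell (r5,c5): row 5 has {1,2,3,5}; column 5 has {1,3,4,7} → 6.
Cell (r5,c7): row 5 has {1,2,3,5,6}; column 7 has {1,2,3,4,5,6} → 7.
Cell (r6,c1): row 6 has {2,3,4,5,7}; column 1 has {1,2,3,4,5,7} → 6.
Cell (r6,c3): row 6 has {2,3,4,5,6,7}; column 3 has {2,3,5,6,7} → 1.
Cell (r7,c3): row 7 has {1,2,6,7}; column 3 has {1,2,3,5,6,7} → 4.
Cell (r7,c6): row 7 has {1,2,4,6,7}; column 6 has {1,2,4,5,6,7} → 3.
Cell (r3,c5): row 3 has {1,2,3,4,6,7}; column 5 has {1,3,4,6,7} → 5.
Cell (r4,c2): row 4 has {1,3,4,5,7}; column 2 has {1,2,3,7} → 6.
Cell (r4,c5): row 4 has {1,3,4,5,6,7}; column 5 has {1,3,4,5,6,7} → 2.
Cell (r5,c2): row 5 has {1,2,3,5,6,7}; column 2 has {1,2,3,6,7} → 4.
Cell (r7,c2): row 7 has {1,2,3,4,6,7}; column 2 has {1,2,3,4,6,7} → 5.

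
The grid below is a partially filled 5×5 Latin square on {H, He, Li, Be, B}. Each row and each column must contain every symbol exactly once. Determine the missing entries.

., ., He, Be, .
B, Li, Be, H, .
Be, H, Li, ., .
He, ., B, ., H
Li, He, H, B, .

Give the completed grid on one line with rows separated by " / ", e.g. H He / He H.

(r1,c1) = H
(r1,c2) = B
(r1,c5) = Li
(r2,c5) = He
(r3,c4) = He
(r3,c5) = B
(r4,c2) = Be
(r4,c4) = Li
(r5,c5) = Be

H B He Be Li / B Li Be H He / Be H Li He B / He Be B Li H / Li He H B Be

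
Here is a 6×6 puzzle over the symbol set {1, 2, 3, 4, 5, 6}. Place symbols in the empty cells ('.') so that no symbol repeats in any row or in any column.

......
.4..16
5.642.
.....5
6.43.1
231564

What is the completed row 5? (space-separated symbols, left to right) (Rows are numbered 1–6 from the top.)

6 2 4 3 5 1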